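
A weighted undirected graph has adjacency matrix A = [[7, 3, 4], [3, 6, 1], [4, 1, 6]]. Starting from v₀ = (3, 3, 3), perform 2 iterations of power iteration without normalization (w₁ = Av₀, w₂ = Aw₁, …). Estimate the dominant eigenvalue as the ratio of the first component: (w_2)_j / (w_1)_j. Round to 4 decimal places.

12.2857

w1 = Av₀ = (42, 30, 33)
w2 = Aw1 = (516, 339, 396)
Ratio at component: 516 / 42 = 12.2857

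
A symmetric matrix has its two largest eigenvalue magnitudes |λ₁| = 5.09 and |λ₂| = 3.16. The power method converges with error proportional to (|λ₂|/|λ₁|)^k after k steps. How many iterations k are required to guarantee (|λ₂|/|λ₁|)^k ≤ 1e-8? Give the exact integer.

|λ₂/λ₁| = 3.16/5.09 = 0.62083
Need k ≥ ln(1e-8) / ln(0.62083) = -18.4207 / -0.4767 ≈ 38.642
Smallest integer k satisfying the bound: 39

39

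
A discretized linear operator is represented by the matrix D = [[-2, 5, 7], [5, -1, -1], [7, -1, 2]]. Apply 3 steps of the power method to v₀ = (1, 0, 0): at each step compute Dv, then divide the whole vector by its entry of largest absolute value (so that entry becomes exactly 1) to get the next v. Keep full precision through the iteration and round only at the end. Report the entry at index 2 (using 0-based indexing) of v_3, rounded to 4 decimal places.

Dv0 = (-2.00000, 5.00000, 7.00000); divide by 7.00000 → v1 = (-0.28571, 0.71429, 1.00000)
Dv1 = (11.14286, -3.14286, -0.71429); divide by 11.14286 → v2 = (1.00000, -0.28205, -0.06410)
Dv2 = (-3.85897, 5.34615, 7.15385); divide by 7.15385 → v3 = (-0.53943, 0.74731, 1.00000)
Requested entry of v3: 558/558 = 1.0000

1.0000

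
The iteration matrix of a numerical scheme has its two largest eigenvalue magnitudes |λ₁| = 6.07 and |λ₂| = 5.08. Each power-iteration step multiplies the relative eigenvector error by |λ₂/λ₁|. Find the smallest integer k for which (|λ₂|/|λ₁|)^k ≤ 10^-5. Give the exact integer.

65

|λ₂/λ₁| = 5.08/6.07 = 0.83690
Need k ≥ ln(10^-5) / ln(0.83690) = -11.5129 / -0.1780 ≈ 64.662
Smallest integer k satisfying the bound: 65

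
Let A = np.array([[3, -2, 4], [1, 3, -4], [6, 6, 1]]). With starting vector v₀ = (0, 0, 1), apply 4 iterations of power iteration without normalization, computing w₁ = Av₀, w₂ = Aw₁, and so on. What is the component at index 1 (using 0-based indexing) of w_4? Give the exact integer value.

-240

w1 = Av₀ = (3·0 + (-2)·0 + 4·1; 1·0 + 3·0 + (-4)·1; 6·0 + 6·0 + 1·1) = (4, -4, 1)
w2 = Aw1 = (3·4 + (-2)·(-4) + 4·1; 1·4 + 3·(-4) + (-4)·1; 6·4 + 6·(-4) + 1·1) = (24, -12, 1)
w3 = Aw2 = (100, -16, 73)
w4 = Aw3 = (624, -240, 577)
The requested component of w4 is -240.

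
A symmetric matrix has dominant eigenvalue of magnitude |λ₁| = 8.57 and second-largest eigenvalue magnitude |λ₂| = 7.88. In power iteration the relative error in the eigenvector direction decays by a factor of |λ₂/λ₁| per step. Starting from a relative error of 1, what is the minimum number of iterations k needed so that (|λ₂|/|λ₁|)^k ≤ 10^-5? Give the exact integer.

|λ₂/λ₁| = 7.88/8.57 = 0.91949
Need k ≥ ln(10^-5) / ln(0.91949) = -11.5129 / -0.0839 ≈ 137.157
Smallest integer k satisfying the bound: 138

138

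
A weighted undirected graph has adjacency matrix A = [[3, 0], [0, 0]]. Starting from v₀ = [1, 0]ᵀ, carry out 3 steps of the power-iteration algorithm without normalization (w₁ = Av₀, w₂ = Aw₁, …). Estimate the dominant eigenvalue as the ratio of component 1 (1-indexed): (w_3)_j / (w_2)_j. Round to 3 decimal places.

λ ≈ 3.000

w1 = Av₀ = (3, 0)
w2 = Aw1 = (9, 0)
w3 = Aw2 = (27, 0)
Ratio at component: 27 / 9 = 3.000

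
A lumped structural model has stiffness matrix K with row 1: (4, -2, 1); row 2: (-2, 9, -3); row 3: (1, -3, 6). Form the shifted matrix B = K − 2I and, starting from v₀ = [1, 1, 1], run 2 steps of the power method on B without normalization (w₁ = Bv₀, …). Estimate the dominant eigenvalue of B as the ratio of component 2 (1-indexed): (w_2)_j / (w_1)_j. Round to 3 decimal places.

3.000

B = K − 2I has rows (2, -2, 1); (-2, 7, -3); (1, -3, 4)
w1 = Bv₀ = (2·1 + (-2)·1 + 1·1; (-2)·1 + 7·1 + (-3)·1; 1·1 + (-3)·1 + 4·1) = (1, 2, 2)
w2 = Bw1 = (2·1 + (-2)·2 + 1·2; (-2)·1 + 7·2 + (-3)·2; 1·1 + (-3)·2 + 4·2) = (0, 6, 3)
Ratio: 6/2 = 3.000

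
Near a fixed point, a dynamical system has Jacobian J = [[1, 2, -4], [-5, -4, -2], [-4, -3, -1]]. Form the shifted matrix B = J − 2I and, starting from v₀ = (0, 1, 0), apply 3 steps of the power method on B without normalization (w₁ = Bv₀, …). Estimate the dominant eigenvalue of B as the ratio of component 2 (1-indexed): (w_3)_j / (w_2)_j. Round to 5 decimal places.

B = J − 2I has rows (-1, 2, -4); (-5, -6, -2); (-4, -3, -3)
w1 = Bv₀ = ((-1)·0 + 2·1 + (-4)·0; (-5)·0 + (-6)·1 + (-2)·0; (-4)·0 + (-3)·1 + (-3)·0) = (2, -6, -3)
w2 = Bw1 = ((-1)·2 + 2·(-6) + (-4)·(-3); (-5)·2 + (-6)·(-6) + (-2)·(-3); (-4)·2 + (-3)·(-6) + (-3)·(-3)) = (-2, 32, 19)
w3 = Bw2 = (-10, -220, -145)
Ratio: -220/32 = -6.87500

μ ≈ -6.87500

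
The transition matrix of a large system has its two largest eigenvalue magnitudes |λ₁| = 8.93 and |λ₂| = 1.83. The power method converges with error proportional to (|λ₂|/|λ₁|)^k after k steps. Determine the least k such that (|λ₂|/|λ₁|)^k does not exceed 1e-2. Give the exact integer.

|λ₂/λ₁| = 1.83/8.93 = 0.20493
Need k ≥ ln(1e-2) / ln(0.20493) = -4.6052 / -1.5851 ≈ 2.905
Smallest integer k satisfying the bound: 3

3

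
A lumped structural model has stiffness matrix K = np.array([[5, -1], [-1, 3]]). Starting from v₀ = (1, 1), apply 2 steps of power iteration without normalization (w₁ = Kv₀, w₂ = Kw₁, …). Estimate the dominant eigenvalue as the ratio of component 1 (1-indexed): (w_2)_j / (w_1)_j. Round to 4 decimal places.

w1 = Kv₀ = (4, 2)
w2 = Kw1 = (18, 2)
Ratio at component: 18 / 4 = 4.5000

λ ≈ 4.5000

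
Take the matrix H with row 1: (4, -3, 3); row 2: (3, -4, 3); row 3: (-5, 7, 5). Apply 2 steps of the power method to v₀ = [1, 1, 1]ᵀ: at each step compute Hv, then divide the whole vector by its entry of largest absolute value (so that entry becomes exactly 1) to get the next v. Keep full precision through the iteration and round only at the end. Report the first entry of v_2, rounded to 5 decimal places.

1.00000

Hv0 = (4.000000, 2.000000, 7.000000); divide by 7.000000 → v1 = (0.571429, 0.285714, 1.000000)
Hv1 = (4.428571, 3.571429, 4.142857); divide by 4.428571 → v2 = (1.000000, 0.806452, 0.935484)
Requested entry of v2: 31/31 = 1.00000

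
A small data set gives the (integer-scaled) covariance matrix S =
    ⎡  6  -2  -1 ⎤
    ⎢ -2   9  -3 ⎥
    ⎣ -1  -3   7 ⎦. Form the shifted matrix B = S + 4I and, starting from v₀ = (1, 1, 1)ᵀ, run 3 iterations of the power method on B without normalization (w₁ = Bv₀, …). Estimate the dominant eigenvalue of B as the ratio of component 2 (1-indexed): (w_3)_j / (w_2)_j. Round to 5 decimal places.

μ ≈ 9.63768

B = S + 4I has rows (10, -2, -1); (-2, 13, -3); (-1, -3, 11)
w1 = Bv₀ = (7, 8, 7)
w2 = Bw1 = (47, 69, 46)
w3 = Bw2 = (286, 665, 252)
Ratio: 665/69 = 9.63768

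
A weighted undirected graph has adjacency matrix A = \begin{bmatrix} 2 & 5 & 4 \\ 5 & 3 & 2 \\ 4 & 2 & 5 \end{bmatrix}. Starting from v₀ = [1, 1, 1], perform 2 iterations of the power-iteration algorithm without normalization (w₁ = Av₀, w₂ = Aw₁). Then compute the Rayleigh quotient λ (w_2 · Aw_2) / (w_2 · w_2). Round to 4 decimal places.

w1 = Av₀ = (2·1 + 5·1 + 4·1; 5·1 + 3·1 + 2·1; 4·1 + 2·1 + 5·1) = (11, 10, 11)
w2 = Aw1 = (2·11 + 5·10 + 4·11; 5·11 + 3·10 + 2·11; 4·11 + 2·10 + 5·11) = (116, 107, 119)
Aw2 = (1243, 1139, 1273)
w2·Aw2 = 116·1243 + 107·1139 + 119·1273 = 417548; w2·w2 = 116·116 + 107·107 + 119·119 = 39066
λ ≈ 417548/39066 = 10.6883

10.6883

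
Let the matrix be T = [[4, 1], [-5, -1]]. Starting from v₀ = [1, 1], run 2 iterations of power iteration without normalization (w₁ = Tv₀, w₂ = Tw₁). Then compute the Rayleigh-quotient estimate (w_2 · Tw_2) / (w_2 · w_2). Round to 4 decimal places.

w1 = Tv₀ = (5, -6)
w2 = Tw1 = (14, -19)
Tw2 = (37, -51)
w2·Tw2 = 14·37 + (-19)·(-51) = 1487; w2·w2 = 14·14 + (-19)·(-19) = 557
λ ≈ 1487/557 = 2.6697

λ ≈ 2.6697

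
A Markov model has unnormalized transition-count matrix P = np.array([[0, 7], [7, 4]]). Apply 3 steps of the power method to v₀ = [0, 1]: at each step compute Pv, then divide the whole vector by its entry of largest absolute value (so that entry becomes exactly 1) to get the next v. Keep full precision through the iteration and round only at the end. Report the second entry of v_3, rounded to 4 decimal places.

Pv0 = (7.00000, 4.00000); divide by 7.00000 → v1 = (1.00000, 0.57143)
Pv1 = (4.00000, 9.28571); divide by 9.28571 → v2 = (0.43077, 1.00000)
Pv2 = (7.00000, 7.01538); divide by 7.01538 → v3 = (0.99781, 1.00000)
Requested entry of v3: 456/456 = 1.0000

1.0000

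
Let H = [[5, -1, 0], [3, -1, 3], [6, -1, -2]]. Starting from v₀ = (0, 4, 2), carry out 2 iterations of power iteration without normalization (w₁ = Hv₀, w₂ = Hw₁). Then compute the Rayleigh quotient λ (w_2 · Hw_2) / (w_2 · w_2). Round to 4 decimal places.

w1 = Hv₀ = (5·0 + (-1)·4 + 0·2; 3·0 + (-1)·4 + 3·2; 6·0 + (-1)·4 + (-2)·2) = (-4, 2, -8)
w2 = Hw1 = (5·(-4) + (-1)·2 + 0·(-8); 3·(-4) + (-1)·2 + 3·(-8); 6·(-4) + (-1)·2 + (-2)·(-8)) = (-22, -38, -10)
Hw2 = (-72, -58, -74)
w2·Hw2 = (-22)·(-72) + (-38)·(-58) + (-10)·(-74) = 4528; w2·w2 = (-22)·(-22) + (-38)·(-38) + (-10)·(-10) = 2028
λ ≈ 4528/2028 = 2.2327

2.2327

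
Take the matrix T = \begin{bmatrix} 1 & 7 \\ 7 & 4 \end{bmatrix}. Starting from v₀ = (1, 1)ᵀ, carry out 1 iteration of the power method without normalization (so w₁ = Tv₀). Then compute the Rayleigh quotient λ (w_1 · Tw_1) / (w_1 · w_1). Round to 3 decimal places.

λ ≈ 9.622

w1 = Tv₀ = (1·1 + 7·1; 7·1 + 4·1) = (8, 11)
Tw1 = (85, 100)
w1·Tw1 = 8·85 + 11·100 = 1780; w1·w1 = 8·8 + 11·11 = 185
λ ≈ 1780/185 = 9.622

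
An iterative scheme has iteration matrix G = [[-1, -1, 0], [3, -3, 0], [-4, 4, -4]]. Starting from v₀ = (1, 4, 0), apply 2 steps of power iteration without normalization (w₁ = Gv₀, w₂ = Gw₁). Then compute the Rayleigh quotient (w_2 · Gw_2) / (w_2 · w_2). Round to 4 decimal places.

-3.6438

w1 = Gv₀ = (-5, -9, 12)
w2 = Gw1 = (14, 12, -64)
Gw2 = (-26, 6, 248)
w2·Gw2 = 14·(-26) + 12·6 + (-64)·248 = -16164; w2·w2 = 14·14 + 12·12 + (-64)·(-64) = 4436
λ ≈ -16164/4436 = -3.6438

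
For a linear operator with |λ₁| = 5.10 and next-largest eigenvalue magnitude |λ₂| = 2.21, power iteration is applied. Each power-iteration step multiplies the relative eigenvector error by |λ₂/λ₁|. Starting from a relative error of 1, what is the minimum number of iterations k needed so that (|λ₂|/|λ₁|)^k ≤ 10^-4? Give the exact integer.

12

|λ₂/λ₁| = 2.21/5.10 = 0.43333
Need k ≥ ln(10^-4) / ln(0.43333) = -9.2103 / -0.8362 ≈ 11.014
Smallest integer k satisfying the bound: 12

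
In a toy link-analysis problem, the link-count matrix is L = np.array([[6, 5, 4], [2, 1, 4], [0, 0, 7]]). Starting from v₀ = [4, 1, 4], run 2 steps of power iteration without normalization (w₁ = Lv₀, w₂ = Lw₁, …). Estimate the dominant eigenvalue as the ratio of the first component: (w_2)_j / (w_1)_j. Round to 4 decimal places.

11.2667

w1 = Lv₀ = (45, 25, 28)
w2 = Lw1 = (507, 227, 196)
Ratio at component: 507 / 45 = 11.2667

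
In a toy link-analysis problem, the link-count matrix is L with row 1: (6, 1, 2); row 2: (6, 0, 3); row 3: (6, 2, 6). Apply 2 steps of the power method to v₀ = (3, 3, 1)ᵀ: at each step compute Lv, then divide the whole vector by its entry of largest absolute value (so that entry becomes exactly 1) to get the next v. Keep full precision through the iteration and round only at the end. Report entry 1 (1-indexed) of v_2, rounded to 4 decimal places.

Lv0 = (23.00000, 21.00000, 30.00000); divide by 30.00000 → v1 = (0.76667, 0.70000, 1.00000)
Lv1 = (7.30000, 7.60000, 12.00000); divide by 12.00000 → v2 = (0.60833, 0.63333, 1.00000)
Requested entry of v2: 219/360 = 0.6083

0.6083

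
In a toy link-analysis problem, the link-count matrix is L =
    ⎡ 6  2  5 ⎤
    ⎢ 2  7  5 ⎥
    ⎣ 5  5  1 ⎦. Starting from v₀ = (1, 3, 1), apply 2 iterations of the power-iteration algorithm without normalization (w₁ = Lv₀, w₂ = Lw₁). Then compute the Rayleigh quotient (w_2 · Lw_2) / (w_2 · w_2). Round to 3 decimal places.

λ ≈ 12.751

w1 = Lv₀ = (17, 28, 21)
w2 = Lw1 = (263, 335, 246)
Lw2 = (3478, 4101, 3236)
w2·Lw2 = 263·3478 + 335·4101 + 246·3236 = 3084605; w2·w2 = 263·263 + 335·335 + 246·246 = 241910
λ ≈ 3084605/241910 = 12.751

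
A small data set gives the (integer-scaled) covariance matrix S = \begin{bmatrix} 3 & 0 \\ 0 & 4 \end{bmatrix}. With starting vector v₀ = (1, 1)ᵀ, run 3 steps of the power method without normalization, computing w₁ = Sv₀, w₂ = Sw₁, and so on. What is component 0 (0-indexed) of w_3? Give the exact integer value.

w1 = Sv₀ = (3·1 + 0·1; 0·1 + 4·1) = (3, 4)
w2 = Sw1 = (3·3 + 0·4; 0·3 + 4·4) = (9, 16)
w3 = Sw2 = (27, 64)
The requested component of w3 is 27.

27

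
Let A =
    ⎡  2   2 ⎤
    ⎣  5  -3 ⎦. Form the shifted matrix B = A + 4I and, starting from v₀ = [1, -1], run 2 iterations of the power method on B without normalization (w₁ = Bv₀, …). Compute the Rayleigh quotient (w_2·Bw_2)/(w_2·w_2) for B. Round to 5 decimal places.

B = A + 4I has rows (6, 2); (5, 1)
w1 = Bv₀ = (6·1 + 2·(-1); 5·1 + 1·(-1)) = (4, 4)
w2 = Bw1 = (6·4 + 2·4; 5·4 + 1·4) = (32, 24)
Bw2 = (240, 184)
w2·Bw2 = 12096; w2·w2 = 1600; μ ≈ 12096/1600 = 7.56000

7.56000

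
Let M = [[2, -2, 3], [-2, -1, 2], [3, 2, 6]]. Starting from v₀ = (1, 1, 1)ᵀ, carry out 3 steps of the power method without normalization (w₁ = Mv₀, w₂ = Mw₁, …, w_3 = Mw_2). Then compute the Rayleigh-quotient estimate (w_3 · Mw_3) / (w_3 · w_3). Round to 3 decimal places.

λ ≈ 7.671

w1 = Mv₀ = (2·1 + (-2)·1 + 3·1; (-2)·1 + (-1)·1 + 2·1; 3·1 + 2·1 + 6·1) = (3, -1, 11)
w2 = Mw1 = (2·3 + (-2)·(-1) + 3·11; (-2)·3 + (-1)·(-1) + 2·11; 3·3 + 2·(-1) + 6·11) = (41, 17, 73)
w3 = Mw2 = (267, 47, 595)
Mw3 = (2225, 609, 4465)
w3·Mw3 = 267·2225 + 47·609 + 595·4465 = 3279373; w3·w3 = 267·267 + 47·47 + 595·595 = 427523
λ ≈ 3279373/427523 = 7.671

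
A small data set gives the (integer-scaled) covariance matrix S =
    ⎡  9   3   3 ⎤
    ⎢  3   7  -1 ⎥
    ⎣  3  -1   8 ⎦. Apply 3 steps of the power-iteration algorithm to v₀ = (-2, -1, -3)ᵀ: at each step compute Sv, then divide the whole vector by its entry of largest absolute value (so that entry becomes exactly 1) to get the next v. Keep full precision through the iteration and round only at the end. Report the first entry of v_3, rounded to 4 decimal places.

Sv0 = (-30.00000, -10.00000, -29.00000); divide by -30.00000 → v1 = (1.00000, 0.33333, 0.96667)
Sv1 = (12.90000, 4.36667, 10.40000); divide by 12.90000 → v2 = (1.00000, 0.33850, 0.80620)
Sv2 = (12.43411, 4.56331, 9.11111); divide by 12.43411 → v3 = (1.00000, 0.36700, 0.73275)
Requested entry of v3: -4812/-4812 = 1.0000

1.0000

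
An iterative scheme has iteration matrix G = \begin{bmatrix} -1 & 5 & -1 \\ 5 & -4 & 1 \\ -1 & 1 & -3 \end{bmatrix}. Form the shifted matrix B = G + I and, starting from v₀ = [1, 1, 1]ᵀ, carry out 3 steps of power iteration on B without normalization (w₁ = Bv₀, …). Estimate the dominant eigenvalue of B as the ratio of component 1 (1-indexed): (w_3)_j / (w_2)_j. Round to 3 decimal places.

B = G + I has rows (0, 5, -1); (5, -3, 1); (-1, 1, -2)
w1 = Bv₀ = (0·1 + 5·1 + (-1)·1; 5·1 + (-3)·1 + 1·1; (-1)·1 + 1·1 + (-2)·1) = (4, 3, -2)
w2 = Bw1 = (0·4 + 5·3 + (-1)·(-2); 5·4 + (-3)·3 + 1·(-2); (-1)·4 + 1·3 + (-2)·(-2)) = (17, 9, 3)
w3 = Bw2 = (42, 61, -14)
Ratio: 42/17 = 2.471

2.471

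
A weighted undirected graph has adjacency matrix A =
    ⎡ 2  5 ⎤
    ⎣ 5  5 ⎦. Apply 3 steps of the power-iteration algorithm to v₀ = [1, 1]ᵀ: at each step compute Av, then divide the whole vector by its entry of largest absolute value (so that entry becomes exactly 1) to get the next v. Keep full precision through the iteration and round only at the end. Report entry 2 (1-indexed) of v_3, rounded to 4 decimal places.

1.0000

Av0 = (7.00000, 10.00000); divide by 10.00000 → v1 = (0.70000, 1.00000)
Av1 = (6.40000, 8.50000); divide by 8.50000 → v2 = (0.75294, 1.00000)
Av2 = (6.50588, 8.76471); divide by 8.76471 → v3 = (0.74228, 1.00000)
Requested entry of v3: 745/745 = 1.0000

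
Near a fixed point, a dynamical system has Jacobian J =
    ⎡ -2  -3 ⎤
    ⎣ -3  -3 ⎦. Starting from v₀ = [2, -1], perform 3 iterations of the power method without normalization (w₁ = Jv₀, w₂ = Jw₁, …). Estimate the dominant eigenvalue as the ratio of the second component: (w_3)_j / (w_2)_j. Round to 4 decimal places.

w1 = Jv₀ = ((-2)·2 + (-3)·(-1); (-3)·2 + (-3)·(-1)) = (-1, -3)
w2 = Jw1 = ((-2)·(-1) + (-3)·(-3); (-3)·(-1) + (-3)·(-3)) = (11, 12)
w3 = Jw2 = (-58, -69)
Ratio at component: -69 / 12 = -5.7500

-5.7500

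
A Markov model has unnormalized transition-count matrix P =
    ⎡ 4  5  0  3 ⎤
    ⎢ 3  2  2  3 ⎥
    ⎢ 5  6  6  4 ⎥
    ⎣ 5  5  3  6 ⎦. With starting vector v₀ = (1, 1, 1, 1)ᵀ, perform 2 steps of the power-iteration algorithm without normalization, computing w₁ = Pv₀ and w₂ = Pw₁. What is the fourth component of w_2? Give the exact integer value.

w1 = Pv₀ = (4·1 + 5·1 + 0·1 + 3·1; 3·1 + 2·1 + 2·1 + 3·1; 5·1 + 6·1 + 6·1 + 4·1; 5·1 + 5·1 + 3·1 + 6·1) = (12, 10, 21, 19)
w2 = Pw1 = (4·12 + 5·10 + 0·21 + 3·19; 3·12 + 2·10 + 2·21 + 3·19; 5·12 + 6·10 + 6·21 + 4·19; 5·12 + 5·10 + 3·21 + 6·19) = (155, 155, 322, 287)
The requested component of w2 is 287.

287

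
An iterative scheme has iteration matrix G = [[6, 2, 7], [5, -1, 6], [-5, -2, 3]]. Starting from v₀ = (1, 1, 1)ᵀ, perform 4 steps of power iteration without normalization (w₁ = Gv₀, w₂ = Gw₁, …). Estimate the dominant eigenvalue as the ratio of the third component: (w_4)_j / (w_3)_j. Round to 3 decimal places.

w1 = Gv₀ = (6·1 + 2·1 + 7·1; 5·1 + (-1)·1 + 6·1; (-5)·1 + (-2)·1 + 3·1) = (15, 10, -4)
w2 = Gw1 = (6·15 + 2·10 + 7·(-4); 5·15 + (-1)·10 + 6·(-4); (-5)·15 + (-2)·10 + 3·(-4)) = (82, 41, -107)
w3 = Gw2 = (-175, -273, -813)
w4 = Gw3 = (-7287, -5480, -1018)
Ratio at component: -1018 / -813 = 1.252

1.252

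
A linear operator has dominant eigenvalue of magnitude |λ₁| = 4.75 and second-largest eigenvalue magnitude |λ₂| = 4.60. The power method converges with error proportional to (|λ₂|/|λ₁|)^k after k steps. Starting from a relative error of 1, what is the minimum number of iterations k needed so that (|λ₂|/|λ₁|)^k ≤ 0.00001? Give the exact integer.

359

|λ₂/λ₁| = 4.60/4.75 = 0.96842
Need k ≥ ln(0.00001) / ln(0.96842) = -11.5129 / -0.0321 ≈ 358.789
Smallest integer k satisfying the bound: 359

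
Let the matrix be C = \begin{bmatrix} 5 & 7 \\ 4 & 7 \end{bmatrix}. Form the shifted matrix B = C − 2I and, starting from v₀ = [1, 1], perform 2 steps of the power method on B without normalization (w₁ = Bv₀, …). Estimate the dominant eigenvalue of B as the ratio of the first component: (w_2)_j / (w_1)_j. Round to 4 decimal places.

μ ≈ 9.3000

B = C − 2I has rows (3, 7); (4, 5)
w1 = Bv₀ = (10, 9)
w2 = Bw1 = (93, 85)
Ratio: 93/10 = 9.3000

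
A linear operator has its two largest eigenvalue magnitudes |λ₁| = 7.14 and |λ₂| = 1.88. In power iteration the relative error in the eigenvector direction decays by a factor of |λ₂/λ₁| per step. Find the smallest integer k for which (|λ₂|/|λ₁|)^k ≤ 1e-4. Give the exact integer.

7

|λ₂/λ₁| = 1.88/7.14 = 0.26331
Need k ≥ ln(1e-4) / ln(0.26331) = -9.2103 / -1.3344 ≈ 6.902
Smallest integer k satisfying the bound: 7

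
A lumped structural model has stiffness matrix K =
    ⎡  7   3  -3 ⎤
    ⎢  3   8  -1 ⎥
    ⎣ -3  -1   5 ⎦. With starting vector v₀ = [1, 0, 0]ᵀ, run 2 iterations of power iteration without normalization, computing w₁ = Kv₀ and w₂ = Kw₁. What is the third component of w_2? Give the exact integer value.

-39

w1 = Kv₀ = (7, 3, -3)
w2 = Kw1 = (67, 48, -39)
The requested component of w2 is -39.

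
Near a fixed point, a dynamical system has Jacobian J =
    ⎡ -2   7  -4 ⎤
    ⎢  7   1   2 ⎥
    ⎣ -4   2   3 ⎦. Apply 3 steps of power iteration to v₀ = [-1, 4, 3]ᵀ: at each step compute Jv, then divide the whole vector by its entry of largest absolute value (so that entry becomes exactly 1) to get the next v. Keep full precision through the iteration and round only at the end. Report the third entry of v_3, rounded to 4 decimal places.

0.5181

Jv0 = (18.00000, 3.00000, 21.00000); divide by 21.00000 → v1 = (0.85714, 0.14286, 1.00000)
Jv1 = (-4.71429, 8.14286, -0.14286); divide by 8.14286 → v2 = (-0.57895, 1.00000, -0.01754)
Jv2 = (8.22807, -3.08772, 4.26316); divide by 8.22807 → v3 = (1.00000, -0.37527, 0.51812)
Requested entry of v3: 729/1407 = 0.5181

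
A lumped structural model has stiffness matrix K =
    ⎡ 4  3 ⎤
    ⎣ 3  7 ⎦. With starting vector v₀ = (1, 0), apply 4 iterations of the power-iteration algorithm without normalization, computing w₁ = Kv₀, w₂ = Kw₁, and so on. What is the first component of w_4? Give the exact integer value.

w1 = Kv₀ = (4·1 + 3·0; 3·1 + 7·0) = (4, 3)
w2 = Kw1 = (4·4 + 3·3; 3·4 + 7·3) = (25, 33)
w3 = Kw2 = (199, 306)
w4 = Kw3 = (1714, 2739)
The requested component of w4 is 1714.

1714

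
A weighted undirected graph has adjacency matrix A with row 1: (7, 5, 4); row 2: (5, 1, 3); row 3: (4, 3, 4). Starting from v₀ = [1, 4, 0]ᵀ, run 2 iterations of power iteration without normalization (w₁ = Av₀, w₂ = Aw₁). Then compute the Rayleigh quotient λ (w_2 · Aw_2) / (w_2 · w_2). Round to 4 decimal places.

12.6625

w1 = Av₀ = (7·1 + 5·4 + 4·0; 5·1 + 1·4 + 3·0; 4·1 + 3·4 + 4·0) = (27, 9, 16)
w2 = Aw1 = (7·27 + 5·9 + 4·16; 5·27 + 1·9 + 3·16; 4·27 + 3·9 + 4·16) = (298, 192, 199)
Aw2 = (3842, 2279, 2564)
w2·Aw2 = 298·3842 + 192·2279 + 199·2564 = 2092720; w2·w2 = 298·298 + 192·192 + 199·199 = 165269
λ ≈ 2092720/165269 = 12.6625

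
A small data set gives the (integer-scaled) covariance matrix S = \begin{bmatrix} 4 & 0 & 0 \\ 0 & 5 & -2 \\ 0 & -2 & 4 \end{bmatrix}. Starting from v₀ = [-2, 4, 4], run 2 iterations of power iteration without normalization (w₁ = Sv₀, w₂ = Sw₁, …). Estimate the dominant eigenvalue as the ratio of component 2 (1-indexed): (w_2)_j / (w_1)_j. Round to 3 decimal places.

w1 = Sv₀ = (4·(-2) + 0·4 + 0·4; 0·(-2) + 5·4 + (-2)·4; 0·(-2) + (-2)·4 + 4·4) = (-8, 12, 8)
w2 = Sw1 = (4·(-8) + 0·12 + 0·8; 0·(-8) + 5·12 + (-2)·8; 0·(-8) + (-2)·12 + 4·8) = (-32, 44, 8)
Ratio at component: 44 / 12 = 3.667

3.667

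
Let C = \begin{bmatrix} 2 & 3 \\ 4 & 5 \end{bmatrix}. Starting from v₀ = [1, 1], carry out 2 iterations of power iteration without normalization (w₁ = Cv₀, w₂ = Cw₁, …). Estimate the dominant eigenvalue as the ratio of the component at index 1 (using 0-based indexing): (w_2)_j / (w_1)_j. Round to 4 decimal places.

w1 = Cv₀ = (5, 9)
w2 = Cw1 = (37, 65)
Ratio at component: 65 / 9 = 7.2222

7.2222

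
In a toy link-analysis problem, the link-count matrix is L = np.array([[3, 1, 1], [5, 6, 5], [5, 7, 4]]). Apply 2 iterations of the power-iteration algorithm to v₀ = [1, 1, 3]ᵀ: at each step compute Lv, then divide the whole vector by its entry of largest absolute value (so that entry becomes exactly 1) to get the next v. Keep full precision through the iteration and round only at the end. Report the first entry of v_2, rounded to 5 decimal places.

0.22684

Lv0 = (7.000000, 26.000000, 24.000000); divide by 26.000000 → v1 = (0.269231, 1.000000, 0.923077)
Lv1 = (2.730769, 11.961538, 12.038462); divide by 12.038462 → v2 = (0.226837, 0.993610, 1.000000)
Requested entry of v2: 71/313 = 0.22684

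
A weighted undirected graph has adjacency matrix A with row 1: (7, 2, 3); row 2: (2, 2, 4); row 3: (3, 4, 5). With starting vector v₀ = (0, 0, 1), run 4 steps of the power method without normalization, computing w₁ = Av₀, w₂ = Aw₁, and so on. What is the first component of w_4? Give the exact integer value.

w1 = Av₀ = (7·0 + 2·0 + 3·1; 2·0 + 2·0 + 4·1; 3·0 + 4·0 + 5·1) = (3, 4, 5)
w2 = Aw1 = (7·3 + 2·4 + 3·5; 2·3 + 2·4 + 4·5; 3·3 + 4·4 + 5·5) = (44, 34, 50)
w3 = Aw2 = (526, 356, 518)
w4 = Aw3 = (5948, 3836, 5592)
The requested component of w4 is 5948.

5948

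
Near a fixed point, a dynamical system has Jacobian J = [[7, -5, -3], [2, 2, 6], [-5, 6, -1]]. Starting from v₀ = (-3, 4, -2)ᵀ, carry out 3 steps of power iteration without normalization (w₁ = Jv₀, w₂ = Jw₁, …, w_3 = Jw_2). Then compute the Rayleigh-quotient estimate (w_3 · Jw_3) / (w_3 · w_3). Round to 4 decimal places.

w1 = Jv₀ = (7·(-3) + (-5)·4 + (-3)·(-2); 2·(-3) + 2·4 + 6·(-2); (-5)·(-3) + 6·4 + (-1)·(-2)) = (-35, -10, 41)
w2 = Jw1 = (7·(-35) + (-5)·(-10) + (-3)·41; 2·(-35) + 2·(-10) + 6·41; (-5)·(-35) + 6·(-10) + (-1)·41) = (-318, 156, 74)
w3 = Jw2 = (-3228, 120, 2452)
Jw3 = (-30552, 8496, 14408)
w3·Jw3 = (-3228)·(-30552) + 120·8496 + 2452·14408 = 134969792; w3·w3 = (-3228)·(-3228) + 120·120 + 2452·2452 = 16446688
λ ≈ 134969792/16446688 = 8.2065

8.2065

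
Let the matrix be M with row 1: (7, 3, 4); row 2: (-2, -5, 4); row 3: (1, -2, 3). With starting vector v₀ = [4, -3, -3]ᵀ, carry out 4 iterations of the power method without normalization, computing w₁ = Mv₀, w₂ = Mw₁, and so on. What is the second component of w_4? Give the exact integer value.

w1 = Mv₀ = (7·4 + 3·(-3) + 4·(-3); (-2)·4 + (-5)·(-3) + 4·(-3); 1·4 + (-2)·(-3) + 3·(-3)) = (7, -5, 1)
w2 = Mw1 = (7·7 + 3·(-5) + 4·1; (-2)·7 + (-5)·(-5) + 4·1; 1·7 + (-2)·(-5) + 3·1) = (38, 15, 20)
w3 = Mw2 = (391, -71, 68)
w4 = Mw3 = (2796, -155, 737)
The requested component of w4 is -155.

-155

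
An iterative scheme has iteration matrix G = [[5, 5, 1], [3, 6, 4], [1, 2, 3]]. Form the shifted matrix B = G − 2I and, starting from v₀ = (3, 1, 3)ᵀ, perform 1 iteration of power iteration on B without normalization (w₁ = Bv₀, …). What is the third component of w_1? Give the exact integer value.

8

B = G − 2I has rows (3, 5, 1); (3, 4, 4); (1, 2, 1)
w1 = Bv₀ = (3·3 + 5·1 + 1·3; 3·3 + 4·1 + 4·3; 1·3 + 2·1 + 1·3) = (17, 25, 8)
Requested component of w1: 8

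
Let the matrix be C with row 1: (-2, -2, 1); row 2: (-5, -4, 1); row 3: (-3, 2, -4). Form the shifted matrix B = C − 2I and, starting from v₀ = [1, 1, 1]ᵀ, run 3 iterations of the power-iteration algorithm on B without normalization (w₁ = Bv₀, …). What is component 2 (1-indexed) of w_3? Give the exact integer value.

-596

B = C − 2I has rows (-4, -2, 1); (-5, -6, 1); (-3, 2, -6)
w1 = Bv₀ = ((-4)·1 + (-2)·1 + 1·1; (-5)·1 + (-6)·1 + 1·1; (-3)·1 + 2·1 + (-6)·1) = (-5, -10, -7)
w2 = Bw1 = ((-4)·(-5) + (-2)·(-10) + 1·(-7); (-5)·(-5) + (-6)·(-10) + 1·(-7); (-3)·(-5) + 2·(-10) + (-6)·(-7)) = (33, 78, 37)
w3 = Bw2 = (-251, -596, -165)
Requested component of w3: -596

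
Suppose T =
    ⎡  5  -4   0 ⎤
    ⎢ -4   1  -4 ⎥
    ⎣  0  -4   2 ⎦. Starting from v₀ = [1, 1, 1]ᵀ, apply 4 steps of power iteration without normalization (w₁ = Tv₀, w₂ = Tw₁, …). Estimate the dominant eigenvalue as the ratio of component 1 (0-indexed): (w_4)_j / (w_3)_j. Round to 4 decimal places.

5.1039

w1 = Tv₀ = (5·1 + (-4)·1 + 0·1; (-4)·1 + 1·1 + (-4)·1; 0·1 + (-4)·1 + 2·1) = (1, -7, -2)
w2 = Tw1 = (5·1 + (-4)·(-7) + 0·(-2); (-4)·1 + 1·(-7) + (-4)·(-2); 0·1 + (-4)·(-7) + 2·(-2)) = (33, -3, 24)
w3 = Tw2 = (177, -231, 60)
w4 = Tw3 = (1809, -1179, 1044)
Ratio at component: -1179 / -231 = 5.1039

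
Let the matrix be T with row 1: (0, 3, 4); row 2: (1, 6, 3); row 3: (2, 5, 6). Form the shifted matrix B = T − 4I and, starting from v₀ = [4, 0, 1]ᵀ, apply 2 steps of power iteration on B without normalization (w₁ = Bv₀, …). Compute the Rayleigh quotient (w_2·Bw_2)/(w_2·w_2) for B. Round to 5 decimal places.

μ ≈ -0.10039

B = T − 4I has rows (-4, 3, 4); (1, 2, 3); (2, 5, 2)
w1 = Bv₀ = (-12, 7, 10)
w2 = Bw1 = (109, 32, 31)
Bw2 = (-216, 266, 440)
w2·Bw2 = -1392; w2·w2 = 13866; μ ≈ -1392/13866 = -0.10039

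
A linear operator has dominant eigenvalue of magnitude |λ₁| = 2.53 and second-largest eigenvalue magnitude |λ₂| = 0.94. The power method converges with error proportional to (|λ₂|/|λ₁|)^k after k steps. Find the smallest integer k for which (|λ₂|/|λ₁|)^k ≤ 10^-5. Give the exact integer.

12

|λ₂/λ₁| = 0.94/2.53 = 0.37154
Need k ≥ ln(10^-5) / ln(0.37154) = -11.5129 / -0.9901 ≈ 11.628
Smallest integer k satisfying the bound: 12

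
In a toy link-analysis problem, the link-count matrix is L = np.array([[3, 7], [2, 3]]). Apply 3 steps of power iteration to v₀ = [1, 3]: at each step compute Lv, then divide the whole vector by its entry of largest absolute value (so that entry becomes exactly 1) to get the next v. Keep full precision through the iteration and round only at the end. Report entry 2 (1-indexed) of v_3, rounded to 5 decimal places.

Lv0 = (24.000000, 11.000000); divide by 24.000000 → v1 = (1.000000, 0.458333)
Lv1 = (6.208333, 3.375000); divide by 6.208333 → v2 = (1.000000, 0.543624)
Lv2 = (6.805369, 3.630872); divide by 6.805369 → v3 = (1.000000, 0.533531)
Requested entry of v3: 541/1014 = 0.53353

0.53353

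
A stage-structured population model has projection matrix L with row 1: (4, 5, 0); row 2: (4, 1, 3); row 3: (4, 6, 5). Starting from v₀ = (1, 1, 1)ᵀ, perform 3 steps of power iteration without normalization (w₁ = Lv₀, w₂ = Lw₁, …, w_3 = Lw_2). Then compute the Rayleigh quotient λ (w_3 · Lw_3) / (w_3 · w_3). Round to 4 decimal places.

w1 = Lv₀ = (9, 8, 15)
w2 = Lw1 = (76, 89, 159)
w3 = Lw2 = (749, 870, 1633)
Lw3 = (7346, 8765, 16381)
w3·Lw3 = 749·7346 + 870·8765 + 1633·16381 = 39877877; w3·w3 = 749·749 + 870·870 + 1633·1633 = 3984590
λ ≈ 39877877/3984590 = 10.0080

10.0080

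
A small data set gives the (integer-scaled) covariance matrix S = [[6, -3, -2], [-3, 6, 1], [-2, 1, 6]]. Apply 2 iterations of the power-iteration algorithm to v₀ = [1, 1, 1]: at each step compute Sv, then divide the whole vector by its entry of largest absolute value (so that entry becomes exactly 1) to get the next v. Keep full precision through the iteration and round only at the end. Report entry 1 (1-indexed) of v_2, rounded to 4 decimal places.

Sv0 = (1.00000, 4.00000, 5.00000); divide by 5.00000 → v1 = (0.20000, 0.80000, 1.00000)
Sv1 = (-3.20000, 5.20000, 6.40000); divide by 6.40000 → v2 = (-0.50000, 0.81250, 1.00000)
Requested entry of v2: -16/32 = -0.5000

-0.5000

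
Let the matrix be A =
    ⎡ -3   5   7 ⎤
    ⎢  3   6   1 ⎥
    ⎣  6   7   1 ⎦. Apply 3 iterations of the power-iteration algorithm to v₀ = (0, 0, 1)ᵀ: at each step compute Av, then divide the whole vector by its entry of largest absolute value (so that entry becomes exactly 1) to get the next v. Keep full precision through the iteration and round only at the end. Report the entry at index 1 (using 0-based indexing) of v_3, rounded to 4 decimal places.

Av0 = (7.00000, 1.00000, 1.00000); divide by 7.00000 → v1 = (1.00000, 0.14286, 0.14286)
Av1 = (-1.28571, 4.00000, 7.14286); divide by 7.14286 → v2 = (-0.18000, 0.56000, 1.00000)
Av2 = (10.34000, 3.82000, 3.84000); divide by 10.34000 → v3 = (1.00000, 0.36944, 0.37137)
Requested entry of v3: 191/517 = 0.3694

0.3694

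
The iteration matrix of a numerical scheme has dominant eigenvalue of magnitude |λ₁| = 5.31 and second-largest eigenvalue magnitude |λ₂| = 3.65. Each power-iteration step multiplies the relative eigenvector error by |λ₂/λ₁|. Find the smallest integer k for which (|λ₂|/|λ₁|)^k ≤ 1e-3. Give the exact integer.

19

|λ₂/λ₁| = 3.65/5.31 = 0.68738
Need k ≥ ln(1e-3) / ln(0.68738) = -6.9078 / -0.3749 ≈ 18.427
Smallest integer k satisfying the bound: 19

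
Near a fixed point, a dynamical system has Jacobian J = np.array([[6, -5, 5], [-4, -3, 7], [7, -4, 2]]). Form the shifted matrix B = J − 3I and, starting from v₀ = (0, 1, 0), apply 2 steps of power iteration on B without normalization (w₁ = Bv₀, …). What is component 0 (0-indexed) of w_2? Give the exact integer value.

-5

B = J − 3I has rows (3, -5, 5); (-4, -6, 7); (7, -4, -1)
w1 = Bv₀ = (3·0 + (-5)·1 + 5·0; (-4)·0 + (-6)·1 + 7·0; 7·0 + (-4)·1 + (-1)·0) = (-5, -6, -4)
w2 = Bw1 = (3·(-5) + (-5)·(-6) + 5·(-4); (-4)·(-5) + (-6)·(-6) + 7·(-4); 7·(-5) + (-4)·(-6) + (-1)·(-4)) = (-5, 28, -7)
Requested component of w2: -5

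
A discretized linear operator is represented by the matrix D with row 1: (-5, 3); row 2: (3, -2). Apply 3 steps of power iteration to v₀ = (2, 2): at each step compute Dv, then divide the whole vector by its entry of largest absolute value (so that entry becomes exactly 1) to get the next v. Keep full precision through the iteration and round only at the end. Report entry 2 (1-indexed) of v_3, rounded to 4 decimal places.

-0.6180

Dv0 = (-4.00000, 2.00000); divide by -4.00000 → v1 = (1.00000, -0.50000)
Dv1 = (-6.50000, 4.00000); divide by -6.50000 → v2 = (1.00000, -0.61538)
Dv2 = (-6.84615, 4.23077); divide by -6.84615 → v3 = (1.00000, -0.61798)
Requested entry of v3: 110/-178 = -0.6180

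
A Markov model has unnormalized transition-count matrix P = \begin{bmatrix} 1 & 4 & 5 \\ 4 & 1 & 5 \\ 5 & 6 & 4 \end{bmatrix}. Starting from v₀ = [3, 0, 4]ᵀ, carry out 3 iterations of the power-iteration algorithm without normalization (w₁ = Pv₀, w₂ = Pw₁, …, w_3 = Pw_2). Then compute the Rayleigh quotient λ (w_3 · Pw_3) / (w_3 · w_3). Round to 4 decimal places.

11.9411

w1 = Pv₀ = (23, 32, 31)
w2 = Pw1 = (306, 279, 431)
w3 = Pw2 = (3577, 3658, 4928)
Pw3 = (42849, 42606, 59545)
w3·Pw3 = 3577·42849 + 3658·42606 + 4928·59545 = 602561381; w3·w3 = 3577·3577 + 3658·3658 + 4928·4928 = 50461077
λ ≈ 602561381/50461077 = 11.9411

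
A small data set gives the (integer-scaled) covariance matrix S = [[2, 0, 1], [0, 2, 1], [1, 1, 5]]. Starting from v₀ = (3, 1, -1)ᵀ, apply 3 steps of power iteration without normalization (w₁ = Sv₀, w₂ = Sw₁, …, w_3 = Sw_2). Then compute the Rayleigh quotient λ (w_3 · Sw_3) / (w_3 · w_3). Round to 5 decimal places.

w1 = Sv₀ = (2·3 + 0·1 + 1·(-1); 0·3 + 2·1 + 1·(-1); 1·3 + 1·1 + 5·(-1)) = (5, 1, -1)
w2 = Sw1 = (2·5 + 0·1 + 1·(-1); 0·5 + 2·1 + 1·(-1); 1·5 + 1·1 + 5·(-1)) = (9, 1, 1)
w3 = Sw2 = (19, 3, 15)
Sw3 = (53, 21, 97)
w3·Sw3 = 19·53 + 3·21 + 15·97 = 2525; w3·w3 = 19·19 + 3·3 + 15·15 = 595
λ ≈ 2525/595 = 4.24370

λ ≈ 4.24370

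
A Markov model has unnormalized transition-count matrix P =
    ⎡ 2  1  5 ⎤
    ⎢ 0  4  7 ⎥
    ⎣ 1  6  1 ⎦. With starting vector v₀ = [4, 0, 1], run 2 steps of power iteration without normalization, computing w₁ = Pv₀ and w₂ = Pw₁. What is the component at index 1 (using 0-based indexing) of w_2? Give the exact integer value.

w1 = Pv₀ = (13, 7, 5)
w2 = Pw1 = (58, 63, 60)
The requested component of w2 is 63.

63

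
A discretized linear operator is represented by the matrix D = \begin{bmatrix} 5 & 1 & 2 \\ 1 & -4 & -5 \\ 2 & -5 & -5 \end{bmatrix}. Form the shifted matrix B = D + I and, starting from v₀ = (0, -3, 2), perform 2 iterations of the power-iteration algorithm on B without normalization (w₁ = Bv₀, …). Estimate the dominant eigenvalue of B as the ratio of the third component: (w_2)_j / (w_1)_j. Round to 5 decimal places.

-3.00000

B = D + I has rows (6, 1, 2); (1, -3, -5); (2, -5, -4)
w1 = Bv₀ = (1, -1, 7)
w2 = Bw1 = (19, -31, -21)
Ratio: -21/7 = -3.00000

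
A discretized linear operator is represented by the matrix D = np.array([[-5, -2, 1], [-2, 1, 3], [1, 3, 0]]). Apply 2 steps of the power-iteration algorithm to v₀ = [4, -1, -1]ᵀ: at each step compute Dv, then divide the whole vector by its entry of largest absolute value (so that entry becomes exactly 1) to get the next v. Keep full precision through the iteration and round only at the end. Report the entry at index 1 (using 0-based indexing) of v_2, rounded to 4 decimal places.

0.2417

Dv0 = (-19.00000, -12.00000, 1.00000); divide by -19.00000 → v1 = (1.00000, 0.63158, -0.05263)
Dv1 = (-6.31579, -1.52632, 2.89474); divide by -6.31579 → v2 = (1.00000, 0.24167, -0.45833)
Requested entry of v2: 29/120 = 0.2417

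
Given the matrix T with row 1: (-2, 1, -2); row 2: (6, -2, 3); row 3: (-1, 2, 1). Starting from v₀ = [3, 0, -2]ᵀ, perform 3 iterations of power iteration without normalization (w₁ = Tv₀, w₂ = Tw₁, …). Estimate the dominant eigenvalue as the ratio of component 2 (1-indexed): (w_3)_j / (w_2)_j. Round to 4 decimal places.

λ ≈ -6.2941

w1 = Tv₀ = ((-2)·3 + 1·0 + (-2)·(-2); 6·3 + (-2)·0 + 3·(-2); (-1)·3 + 2·0 + 1·(-2)) = (-2, 12, -5)
w2 = Tw1 = ((-2)·(-2) + 1·12 + (-2)·(-5); 6·(-2) + (-2)·12 + 3·(-5); (-1)·(-2) + 2·12 + 1·(-5)) = (26, -51, 21)
w3 = Tw2 = (-145, 321, -107)
Ratio at component: 321 / -51 = -6.2941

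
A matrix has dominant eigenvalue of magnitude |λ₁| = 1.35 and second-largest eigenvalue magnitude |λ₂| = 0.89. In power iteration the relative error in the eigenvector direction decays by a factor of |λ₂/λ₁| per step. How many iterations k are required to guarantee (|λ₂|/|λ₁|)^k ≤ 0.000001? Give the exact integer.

34

|λ₂/λ₁| = 0.89/1.35 = 0.65926
Need k ≥ ln(0.000001) / ln(0.65926) = -13.8155 / -0.4166 ≈ 33.159
Smallest integer k satisfying the bound: 34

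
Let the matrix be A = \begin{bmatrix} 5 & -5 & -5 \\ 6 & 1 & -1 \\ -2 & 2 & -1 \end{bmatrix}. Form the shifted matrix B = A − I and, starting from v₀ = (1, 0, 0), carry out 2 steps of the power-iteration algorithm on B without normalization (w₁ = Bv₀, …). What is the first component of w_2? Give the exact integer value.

-4

B = A − I has rows (4, -5, -5); (6, 0, -1); (-2, 2, -2)
w1 = Bv₀ = (4, 6, -2)
w2 = Bw1 = (-4, 26, 8)
Requested component of w2: -4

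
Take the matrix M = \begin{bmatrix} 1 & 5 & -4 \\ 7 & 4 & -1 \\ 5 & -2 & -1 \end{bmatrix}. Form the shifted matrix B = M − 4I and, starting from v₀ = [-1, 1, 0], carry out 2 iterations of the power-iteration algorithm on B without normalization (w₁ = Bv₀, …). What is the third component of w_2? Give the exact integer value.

B = M − 4I has rows (-3, 5, -4); (7, 0, -1); (5, -2, -5)
w1 = Bv₀ = ((-3)·(-1) + 5·1 + (-4)·0; 7·(-1) + 0·1 + (-1)·0; 5·(-1) + (-2)·1 + (-5)·0) = (8, -7, -7)
w2 = Bw1 = ((-3)·8 + 5·(-7) + (-4)·(-7); 7·8 + 0·(-7) + (-1)·(-7); 5·8 + (-2)·(-7) + (-5)·(-7)) = (-31, 63, 89)
Requested component of w2: 89

89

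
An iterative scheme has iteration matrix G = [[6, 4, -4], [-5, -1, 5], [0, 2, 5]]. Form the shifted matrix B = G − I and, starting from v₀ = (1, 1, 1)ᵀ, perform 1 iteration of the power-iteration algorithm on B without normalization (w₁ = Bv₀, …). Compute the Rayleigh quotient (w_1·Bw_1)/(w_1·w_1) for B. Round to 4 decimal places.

μ ≈ 1.0308

B = G − I has rows (5, 4, -4); (-5, -2, 5); (0, 2, 4)
w1 = Bv₀ = (5·1 + 4·1 + (-4)·1; (-5)·1 + (-2)·1 + 5·1; 0·1 + 2·1 + 4·1) = (5, -2, 6)
Bw1 = (-7, 9, 20)
w1·Bw1 = 67; w1·w1 = 65; μ ≈ 67/65 = 1.0308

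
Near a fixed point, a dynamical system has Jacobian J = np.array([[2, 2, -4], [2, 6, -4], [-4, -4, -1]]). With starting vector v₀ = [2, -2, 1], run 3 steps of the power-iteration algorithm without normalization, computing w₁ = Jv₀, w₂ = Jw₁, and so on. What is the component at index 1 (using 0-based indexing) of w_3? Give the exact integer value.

-772

w1 = Jv₀ = (2·2 + 2·(-2) + (-4)·1; 2·2 + 6·(-2) + (-4)·1; (-4)·2 + (-4)·(-2) + (-1)·1) = (-4, -12, -1)
w2 = Jw1 = (2·(-4) + 2·(-12) + (-4)·(-1); 2·(-4) + 6·(-12) + (-4)·(-1); (-4)·(-4) + (-4)·(-12) + (-1)·(-1)) = (-28, -76, 65)
w3 = Jw2 = (-468, -772, 351)
The requested component of w3 is -772.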